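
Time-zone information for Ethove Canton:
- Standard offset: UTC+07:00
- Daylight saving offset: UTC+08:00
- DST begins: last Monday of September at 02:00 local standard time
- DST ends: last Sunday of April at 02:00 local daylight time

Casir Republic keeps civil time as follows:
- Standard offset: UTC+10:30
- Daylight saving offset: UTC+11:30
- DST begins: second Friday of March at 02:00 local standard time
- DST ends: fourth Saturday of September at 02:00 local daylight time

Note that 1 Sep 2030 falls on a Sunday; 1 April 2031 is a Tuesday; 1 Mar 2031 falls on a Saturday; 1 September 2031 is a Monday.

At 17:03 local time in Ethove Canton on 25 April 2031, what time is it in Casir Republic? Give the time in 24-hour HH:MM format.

20:33

1 September 2030 is a Sunday, so Mondays fall on 2, 9, 16, 23, 30; the last is September 30.
1 April 2031 is a Tuesday, so Sundays fall on 6, 13, 20, 27; the last is April 27.
25 April 2031 lies within the daylight-saving period (30 September 2030 – 27 April 2031), so Ethove Canton is on daylight time, UTC+08:00.
17:03 Ethove Canton − 8h = 09:03 UTC.
1 March 2031 is a Saturday, so the first Friday is March 7 and the second is March 14.
1 September 2031 is a Monday, so the first Saturday is September 6 and the fourth is September 27.
At the standard offset (UTC+10:30), 09:03 UTC + 10h30m = 19:33 Casir Republic standard time.
The standard-time date in Casir Republic, 25 April 2031, falls between 14 March and 27 September, so daylight saving is in effect and Casir Republic is at UTC+11:30.
09:03 UTC + 11h30m = 20:33 Casir Republic.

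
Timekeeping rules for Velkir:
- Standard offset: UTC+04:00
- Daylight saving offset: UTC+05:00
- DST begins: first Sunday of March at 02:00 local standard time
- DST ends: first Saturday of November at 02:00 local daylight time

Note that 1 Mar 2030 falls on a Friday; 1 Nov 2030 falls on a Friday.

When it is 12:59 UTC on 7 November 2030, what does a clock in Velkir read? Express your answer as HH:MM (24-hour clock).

16:59

1 March 2030 is a Friday, so the first Sunday is March 3.
1 November 2030 is a Friday, so the first Saturday is November 2.
At the standard offset (UTC+04:00), 12:59 UTC + 4h = 16:59 Velkir standard time.
Daylight saving runs 3 March – 2 November; the standard-time date in Velkir, 7 November 2030, is outside that window, so Velkir is on standard time at UTC+04:00.
12:59 UTC + 4h = 16:59 local.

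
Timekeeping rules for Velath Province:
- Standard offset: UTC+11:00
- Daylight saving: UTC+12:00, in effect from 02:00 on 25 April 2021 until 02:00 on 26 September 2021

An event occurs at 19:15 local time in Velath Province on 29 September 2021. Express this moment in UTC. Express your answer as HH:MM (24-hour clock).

29 September 2021 does not fall between 25 April and 26 September, so daylight saving is not in effect and Velath Province is at UTC+11:00.
19:15 local − 11h = 08:15 UTC.

08:15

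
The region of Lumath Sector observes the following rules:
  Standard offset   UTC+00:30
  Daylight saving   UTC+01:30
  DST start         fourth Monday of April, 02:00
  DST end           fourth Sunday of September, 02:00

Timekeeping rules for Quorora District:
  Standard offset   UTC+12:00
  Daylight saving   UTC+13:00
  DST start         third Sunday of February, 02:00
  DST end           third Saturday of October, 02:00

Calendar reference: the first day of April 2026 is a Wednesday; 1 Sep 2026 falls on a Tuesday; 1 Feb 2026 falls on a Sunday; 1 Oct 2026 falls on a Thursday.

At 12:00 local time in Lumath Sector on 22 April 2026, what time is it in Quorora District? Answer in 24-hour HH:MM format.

1 April 2026 is a Wednesday, so the first Monday is April 6 and the fourth is April 27.
1 September 2026 is a Tuesday, so the first Sunday is September 6 and the fourth is September 27.
22 April 2026 is outside the daylight-saving period (27 April – 27 September), so Lumath Sector is on standard time, UTC+00:30.
12:00 Lumath Sector − 0h30m = 11:30 UTC.
1 February 2026 is a Sunday, so the first Sunday is February 1 and the third is February 15.
1 October 2026 is a Thursday, so the first Saturday is October 3 and the third is October 17.
At the standard offset (UTC+12:00), 11:30 UTC + 12h = 23:30 Quorora District standard time.
Daylight saving runs 15 February – 17 October; the standard-time date in Quorora District, 22 April 2026, is inside that window, so Quorora District is at UTC+13:00.
11:30 UTC + 13h = 00:30 Quorora District (rolling into the next day, 23 April 2026).

00:30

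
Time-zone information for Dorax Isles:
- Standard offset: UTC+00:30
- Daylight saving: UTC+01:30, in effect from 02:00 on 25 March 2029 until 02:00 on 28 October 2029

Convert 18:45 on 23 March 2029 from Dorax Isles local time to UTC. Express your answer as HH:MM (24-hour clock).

18:15

23 March 2029 does not fall between 25 March and 28 October, so daylight saving is not in effect and Dorax Isles is at UTC+00:30.
18:45 local − 0h30m = 18:15 UTC.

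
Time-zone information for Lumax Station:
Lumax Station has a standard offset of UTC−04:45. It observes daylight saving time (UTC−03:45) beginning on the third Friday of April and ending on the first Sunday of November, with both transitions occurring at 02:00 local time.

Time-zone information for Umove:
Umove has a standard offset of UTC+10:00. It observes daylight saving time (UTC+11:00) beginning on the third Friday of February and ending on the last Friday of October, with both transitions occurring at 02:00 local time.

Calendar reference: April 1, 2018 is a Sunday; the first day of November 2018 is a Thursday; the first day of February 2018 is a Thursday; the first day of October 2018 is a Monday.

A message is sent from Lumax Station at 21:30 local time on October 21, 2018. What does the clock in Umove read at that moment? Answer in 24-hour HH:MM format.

1 April 2018 is a Sunday, so the first Friday is April 6 and the third is April 20.
1 November 2018 is a Thursday, so the first Sunday is November 4.
October 21, 2018 lies within the daylight-saving period (20 April – 4 November), so Lumax Station is on daylight time, UTC−03:45.
21:30 Lumax Station + 3h45m = 01:15 UTC (rolling into the next day, 22 October 2018).
1 February 2018 is a Thursday, so the first Friday is February 2 and the third is February 16.
1 October 2018 is a Monday, so Fridays fall on 5, 12, 19, 26; the last is October 26.
At the standard offset (UTC+10:00), 01:15 UTC + 10h = 11:15 Umove standard time.
The standard-time date in Umove, October 22, 2018, lies within the daylight-saving period (16 February – 26 October), so Umove is on daylight time, UTC+11:00.
01:15 UTC + 11h = 12:15 Umove.

12:15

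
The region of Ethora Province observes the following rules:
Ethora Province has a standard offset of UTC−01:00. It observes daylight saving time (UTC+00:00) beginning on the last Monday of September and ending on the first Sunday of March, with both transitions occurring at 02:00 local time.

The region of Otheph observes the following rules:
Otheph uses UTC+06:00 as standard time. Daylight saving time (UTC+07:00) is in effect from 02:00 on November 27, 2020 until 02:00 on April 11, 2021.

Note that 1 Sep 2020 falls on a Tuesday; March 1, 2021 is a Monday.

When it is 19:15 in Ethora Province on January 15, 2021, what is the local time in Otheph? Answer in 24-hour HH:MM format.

1 September 2020 is a Tuesday, so Mondays fall on 7, 14, 21, 28; the last is September 28.
1 March 2021 is a Monday, so the first Sunday is March 7.
January 15, 2021 falls between 28 September 2020 and 7 March 2021, so daylight saving is in effect and Ethora Province is at UTC+00:00.
19:15 Ethora Province − 0h = 19:15 UTC.
At the standard offset (UTC+06:00), 19:15 UTC + 6h = 01:15 Otheph standard time (rolling into the next day, 16 January 2021).
Daylight saving runs 27 November 2020 – 11 April 2021; the standard-time date in Otheph, January 16, 2021, is inside that window, so Otheph is at UTC+07:00.
19:15 UTC + 7h = 02:15 Otheph (rolling into the next day, 16 January 2021).

02:15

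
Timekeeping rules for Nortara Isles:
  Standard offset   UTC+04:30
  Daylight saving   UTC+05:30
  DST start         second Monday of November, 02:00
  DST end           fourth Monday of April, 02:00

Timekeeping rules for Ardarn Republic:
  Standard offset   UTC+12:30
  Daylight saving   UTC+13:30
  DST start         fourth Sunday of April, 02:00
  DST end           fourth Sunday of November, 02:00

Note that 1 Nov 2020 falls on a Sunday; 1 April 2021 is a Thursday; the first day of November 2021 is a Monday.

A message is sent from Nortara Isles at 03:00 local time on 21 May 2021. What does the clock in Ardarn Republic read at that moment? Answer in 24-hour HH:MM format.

1 November 2020 is a Sunday, so the first Monday is November 2 and the second is November 9.
1 April 2021 is a Thursday, so the first Monday is April 5 and the fourth is April 26.
21 May 2021 is outside the daylight-saving period (9 November 2020 – 26 April 2021), so Nortara Isles is on standard time, UTC+04:30.
03:00 Nortara Isles − 4h30m = 22:30 UTC (rolling into the previous day, 20 May 2021).
1 April 2021 is a Thursday, so the first Sunday is April 4 and the fourth is April 25.
1 November 2021 is a Monday, so the first Sunday is November 7 and the fourth is November 28.
At the standard offset (UTC+12:30), 22:30 UTC + 12h30m = 11:00 Ardarn Republic standard time (rolling into the next day, 21 May 2021).
Daylight saving runs 25 April – 28 November; the standard-time date in Ardarn Republic, 21 May 2021, is inside that window, so Ardarn Republic is at UTC+13:30.
22:30 UTC + 13h30m = 12:00 Ardarn Republic (rolling into the next day, 21 May 2021).

12:00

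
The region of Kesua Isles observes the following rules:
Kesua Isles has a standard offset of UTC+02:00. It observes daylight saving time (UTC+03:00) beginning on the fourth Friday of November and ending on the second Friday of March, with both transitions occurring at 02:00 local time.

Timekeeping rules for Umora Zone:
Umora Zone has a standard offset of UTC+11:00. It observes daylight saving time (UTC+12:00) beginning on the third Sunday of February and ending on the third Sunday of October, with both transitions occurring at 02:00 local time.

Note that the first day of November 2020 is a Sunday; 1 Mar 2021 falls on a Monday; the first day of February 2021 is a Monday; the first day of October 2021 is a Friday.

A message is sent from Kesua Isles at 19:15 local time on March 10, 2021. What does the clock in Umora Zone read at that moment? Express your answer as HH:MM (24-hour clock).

04:15

1 November 2020 is a Sunday, so the first Friday is November 6 and the fourth is November 27.
1 March 2021 is a Monday, so the first Friday is March 5 and the second is March 12.
March 10, 2021 falls between 27 November 2020 and 12 March 2021, so daylight saving is in effect and Kesua Isles is at UTC+03:00.
19:15 Kesua Isles − 3h = 16:15 UTC.
1 February 2021 is a Monday, so the first Sunday is February 7 and the third is February 21.
1 October 2021 is a Friday, so the first Sunday is October 3 and the third is October 17.
At the standard offset (UTC+11:00), 16:15 UTC + 11h = 03:15 Umora Zone standard time (rolling into the next day, 11 March 2021).
Daylight saving runs 21 February – 17 October; the standard-time date in Umora Zone, March 11, 2021, is inside that window, so Umora Zone is at UTC+12:00.
16:15 UTC + 12h = 04:15 Umora Zone (rolling into the next day, 11 March 2021).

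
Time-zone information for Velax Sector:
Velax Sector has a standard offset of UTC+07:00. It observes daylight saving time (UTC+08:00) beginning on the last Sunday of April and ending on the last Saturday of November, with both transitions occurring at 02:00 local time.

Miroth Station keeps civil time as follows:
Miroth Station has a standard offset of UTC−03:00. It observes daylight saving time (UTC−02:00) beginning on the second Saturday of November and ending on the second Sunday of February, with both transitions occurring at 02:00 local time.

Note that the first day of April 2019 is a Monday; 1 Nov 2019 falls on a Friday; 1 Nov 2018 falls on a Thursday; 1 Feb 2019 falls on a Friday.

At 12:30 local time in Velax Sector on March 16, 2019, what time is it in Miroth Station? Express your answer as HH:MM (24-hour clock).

02:30

1 April 2019 is a Monday, so Sundays fall on 7, 14, 21, 28; the last is April 28.
1 November 2019 is a Friday, so Saturdays fall on 2, 9, 16, 23, 30; the last is November 30.
Daylight saving runs 28 April – 30 November; March 16, 2019 is outside that window, so Velax Sector is on standard time at UTC+07:00.
12:30 Velax Sector − 7h = 05:30 UTC.
1 November 2018 is a Thursday, so the first Saturday is November 3 and the second is November 10.
1 February 2019 is a Friday, so the first Sunday is February 3 and the second is February 10.
At the standard offset (UTC−03:00), 05:30 UTC − 3h = 02:30 Miroth Station standard time.
Daylight saving runs 10 November 2018 – 10 February 2019; the standard-time date in Miroth Station, March 16, 2019, is outside that window, so Miroth Station is on standard time at UTC−03:00.
05:30 UTC − 3h = 02:30 Miroth Station.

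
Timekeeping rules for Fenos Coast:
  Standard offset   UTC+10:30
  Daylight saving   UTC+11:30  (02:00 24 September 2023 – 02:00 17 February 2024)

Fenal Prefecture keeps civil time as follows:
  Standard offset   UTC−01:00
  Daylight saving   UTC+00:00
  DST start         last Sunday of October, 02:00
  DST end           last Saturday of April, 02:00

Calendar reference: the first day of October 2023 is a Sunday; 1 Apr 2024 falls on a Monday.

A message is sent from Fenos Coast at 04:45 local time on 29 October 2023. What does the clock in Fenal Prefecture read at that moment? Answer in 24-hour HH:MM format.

16:15

29 October 2023 falls between 24 September 2023 and 17 February 2024, so daylight saving is in effect and Fenos Coast is at UTC+11:30.
04:45 Fenos Coast − 11h30m = 17:15 UTC (rolling into the previous day, 28 October 2023).
1 October 2023 is a Sunday, so Sundays fall on 1, 8, 15, 22, 29; the last is October 29.
1 April 2024 is a Monday, so Saturdays fall on 6, 13, 20, 27; the last is April 27.
At the standard offset (UTC−01:00), 17:15 UTC − 1h = 16:15 Fenal Prefecture standard time.
Daylight saving runs 29 October 2023 – 27 April 2024; the standard-time date in Fenal Prefecture, 28 October 2023, is outside that window, so Fenal Prefecture is on standard time at UTC−01:00.
17:15 UTC − 1h = 16:15 Fenal Prefecture.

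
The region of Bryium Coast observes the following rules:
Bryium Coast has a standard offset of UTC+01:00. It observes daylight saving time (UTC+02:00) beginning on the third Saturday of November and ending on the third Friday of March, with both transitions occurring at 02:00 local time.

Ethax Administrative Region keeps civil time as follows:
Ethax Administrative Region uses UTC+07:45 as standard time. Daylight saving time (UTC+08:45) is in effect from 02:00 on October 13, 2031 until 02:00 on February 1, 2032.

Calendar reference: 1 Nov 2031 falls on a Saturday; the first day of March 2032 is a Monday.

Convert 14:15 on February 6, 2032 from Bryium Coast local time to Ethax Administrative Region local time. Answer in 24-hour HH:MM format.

1 November 2031 is a Saturday, so the first Saturday is November 1 and the third is November 15.
1 March 2032 is a Monday, so the first Friday is March 5 and the third is March 19.
February 6, 2032 lies within the daylight-saving period (15 November 2031 – 19 March 2032), so Bryium Coast is on daylight time, UTC+02:00.
14:15 Bryium Coast − 2h = 12:15 UTC.
At the standard offset (UTC+07:45), 12:15 UTC + 7h45m = 20:00 Ethax Administrative Region standard time.
Daylight saving runs 13 October 2031 – 1 February 2032; the standard-time date in Ethax Administrative Region, February 6, 2032, is outside that window, so Ethax Administrative Region is on standard time at UTC+07:45.
12:15 UTC + 7h45m = 20:00 Ethax Administrative Region.

20:00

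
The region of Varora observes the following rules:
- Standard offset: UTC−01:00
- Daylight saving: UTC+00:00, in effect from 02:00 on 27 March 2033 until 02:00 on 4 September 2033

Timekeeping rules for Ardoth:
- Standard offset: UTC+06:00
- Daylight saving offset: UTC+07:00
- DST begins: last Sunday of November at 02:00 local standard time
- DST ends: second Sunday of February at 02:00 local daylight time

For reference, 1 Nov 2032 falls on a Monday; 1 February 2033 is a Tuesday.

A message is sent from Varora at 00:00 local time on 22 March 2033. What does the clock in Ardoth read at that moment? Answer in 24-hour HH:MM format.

07:00

22 March 2033 does not fall between 27 March and 4 September, so daylight saving is not in effect and Varora is at UTC−01:00.
00:00 Varora + 1h = 01:00 UTC.
1 November 2032 is a Monday, so Sundays fall on 7, 14, 21, 28; the last is November 28.
1 February 2033 is a Tuesday, so the first Sunday is February 6 and the second is February 13.
At the standard offset (UTC+06:00), 01:00 UTC + 6h = 07:00 Ardoth standard time.
The standard-time date in Ardoth, 22 March 2033, does not fall between 28 November 2032 and 13 February 2033, so daylight saving is not in effect and Ardoth is at UTC+06:00.
01:00 UTC + 6h = 07:00 Ardoth.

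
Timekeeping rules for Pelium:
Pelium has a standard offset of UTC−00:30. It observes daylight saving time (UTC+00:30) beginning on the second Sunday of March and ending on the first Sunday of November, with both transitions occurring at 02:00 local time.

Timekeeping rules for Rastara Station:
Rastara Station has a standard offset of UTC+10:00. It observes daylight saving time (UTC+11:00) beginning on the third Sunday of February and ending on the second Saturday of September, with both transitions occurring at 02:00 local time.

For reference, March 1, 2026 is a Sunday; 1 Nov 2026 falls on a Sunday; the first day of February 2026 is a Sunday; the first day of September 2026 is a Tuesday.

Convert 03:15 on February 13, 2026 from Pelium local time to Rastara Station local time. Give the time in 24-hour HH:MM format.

13:45

1 March 2026 is a Sunday, so the first Sunday is March 1 and the second is March 8.
1 November 2026 is a Sunday, so the first Sunday is November 1.
February 13, 2026 is outside the daylight-saving period (8 March – 1 November), so Pelium is on standard time, UTC−00:30.
03:15 Pelium + 0h30m = 03:45 UTC.
1 February 2026 is a Sunday, so the first Sunday is February 1 and the third is February 15.
1 September 2026 is a Tuesday, so the first Saturday is September 5 and the second is September 12.
At the standard offset (UTC+10:00), 03:45 UTC + 10h = 13:45 Rastara Station standard time.
Daylight saving runs 15 February – 12 September; the standard-time date in Rastara Station, February 13, 2026, is outside that window, so Rastara Station is on standard time at UTC+10:00.
03:45 UTC + 10h = 13:45 Rastara Station.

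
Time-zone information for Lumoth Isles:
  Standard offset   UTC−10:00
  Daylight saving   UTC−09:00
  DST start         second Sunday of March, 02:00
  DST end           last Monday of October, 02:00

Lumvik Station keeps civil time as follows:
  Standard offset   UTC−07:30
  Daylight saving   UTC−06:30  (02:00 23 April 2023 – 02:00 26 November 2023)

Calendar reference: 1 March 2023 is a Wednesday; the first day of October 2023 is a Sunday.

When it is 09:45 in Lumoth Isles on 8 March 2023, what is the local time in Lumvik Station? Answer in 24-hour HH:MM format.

1 March 2023 is a Wednesday, so the first Sunday is March 5 and the second is March 12.
1 October 2023 is a Sunday, so Mondays fall on 2, 9, 16, 23, 30; the last is October 30.
8 March 2023 is outside the daylight-saving period (12 March – 30 October), so Lumoth Isles is on standard time, UTC−10:00.
09:45 Lumoth Isles + 10h = 19:45 UTC.
At the standard offset (UTC−07:30), 19:45 UTC − 7h30m = 12:15 Lumvik Station standard time.
Daylight saving runs 23 April – 26 November; the standard-time date in Lumvik Station, 8 March 2023, is outside that window, so Lumvik Station is on standard time at UTC−07:30.
19:45 UTC − 7h30m = 12:15 Lumvik Station.

12:15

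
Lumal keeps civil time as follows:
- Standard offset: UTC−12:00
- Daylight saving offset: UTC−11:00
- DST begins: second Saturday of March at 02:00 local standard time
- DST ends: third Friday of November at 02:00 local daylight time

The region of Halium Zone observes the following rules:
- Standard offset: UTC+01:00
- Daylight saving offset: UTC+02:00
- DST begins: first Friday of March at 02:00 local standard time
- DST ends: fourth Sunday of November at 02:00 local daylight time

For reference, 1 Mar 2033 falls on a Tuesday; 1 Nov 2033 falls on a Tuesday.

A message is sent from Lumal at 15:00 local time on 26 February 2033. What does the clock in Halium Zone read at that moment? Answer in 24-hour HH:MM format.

1 March 2033 is a Tuesday, so the first Saturday is March 5 and the second is March 12.
1 November 2033 is a Tuesday, so the first Friday is November 4 and the third is November 18.
26 February 2033 is outside the daylight-saving period (12 March – 18 November), so Lumal is on standard time, UTC−12:00.
15:00 Lumal + 12h = 03:00 UTC (rolling into the next day, 27 February 2033).
1 March 2033 is a Tuesday, so the first Friday is March 4.
1 November 2033 is a Tuesday, so the first Sunday is November 6 and the fourth is November 27.
At the standard offset (UTC+01:00), 03:00 UTC + 1h = 04:00 Halium Zone standard time.
The standard-time date in Halium Zone, 27 February 2033, does not fall between 4 March and 27 November, so daylight saving is not in effect and Halium Zone is at UTC+01:00.
03:00 UTC + 1h = 04:00 Halium Zone.

04:00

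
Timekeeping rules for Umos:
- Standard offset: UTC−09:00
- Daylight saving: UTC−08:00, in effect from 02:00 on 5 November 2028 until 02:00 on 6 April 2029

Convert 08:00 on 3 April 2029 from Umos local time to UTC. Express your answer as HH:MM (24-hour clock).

3 April 2029 falls between 5 November 2028 and 6 April 2029, so daylight saving is in effect and Umos is at UTC−08:00.
08:00 local + 8h = 16:00 UTC.

16:00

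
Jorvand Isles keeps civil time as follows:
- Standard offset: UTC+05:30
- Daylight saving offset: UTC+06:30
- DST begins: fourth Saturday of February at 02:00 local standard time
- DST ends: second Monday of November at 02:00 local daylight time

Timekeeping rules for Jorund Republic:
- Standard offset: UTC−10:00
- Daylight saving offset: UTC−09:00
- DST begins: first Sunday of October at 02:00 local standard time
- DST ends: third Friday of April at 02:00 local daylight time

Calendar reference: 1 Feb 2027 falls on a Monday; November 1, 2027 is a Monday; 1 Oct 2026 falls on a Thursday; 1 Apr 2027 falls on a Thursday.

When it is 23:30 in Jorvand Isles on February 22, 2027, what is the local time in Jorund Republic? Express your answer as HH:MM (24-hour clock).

09:00

1 February 2027 is a Monday, so the first Saturday is February 6 and the fourth is February 27.
1 November 2027 is a Monday, so the first Monday is November 1 and the second is November 8.
February 22, 2027 is outside the daylight-saving period (27 February – 8 November), so Jorvand Isles is on standard time, UTC+05:30.
23:30 Jorvand Isles − 5h30m = 18:00 UTC.
1 October 2026 is a Thursday, so the first Sunday is October 4.
1 April 2027 is a Thursday, so the first Friday is April 2 and the third is April 16.
At the standard offset (UTC−10:00), 18:00 UTC − 10h = 08:00 Jorund Republic standard time.
The standard-time date in Jorund Republic, February 22, 2027, falls between 4 October 2026 and 16 April 2027, so daylight saving is in effect and Jorund Republic is at UTC−09:00.
18:00 UTC − 9h = 09:00 Jorund Republic.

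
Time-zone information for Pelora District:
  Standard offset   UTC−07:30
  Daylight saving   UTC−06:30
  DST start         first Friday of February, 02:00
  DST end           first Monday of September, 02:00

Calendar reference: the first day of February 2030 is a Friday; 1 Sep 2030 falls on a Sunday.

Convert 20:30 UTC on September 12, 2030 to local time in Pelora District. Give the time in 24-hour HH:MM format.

1 February 2030 is a Friday, so the first Friday is February 1.
1 September 2030 is a Sunday, so the first Monday is September 2.
At the standard offset (UTC−07:30), 20:30 UTC − 7h30m = 13:00 Pelora District standard time.
Daylight saving runs 1 February – 2 September; the standard-time date in Pelora District, September 12, 2030, is outside that window, so Pelora District is on standard time at UTC−07:30.
20:30 UTC − 7h30m = 13:00 local.

13:00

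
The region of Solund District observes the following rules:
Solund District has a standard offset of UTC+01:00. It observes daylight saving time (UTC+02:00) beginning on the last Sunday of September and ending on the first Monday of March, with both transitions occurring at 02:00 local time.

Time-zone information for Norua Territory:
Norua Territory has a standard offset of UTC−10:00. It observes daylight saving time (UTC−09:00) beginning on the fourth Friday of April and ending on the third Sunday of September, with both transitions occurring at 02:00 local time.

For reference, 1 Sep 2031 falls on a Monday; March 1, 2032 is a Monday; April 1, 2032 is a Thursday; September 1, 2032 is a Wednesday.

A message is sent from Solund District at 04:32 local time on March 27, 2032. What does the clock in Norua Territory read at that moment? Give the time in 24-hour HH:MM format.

17:32

1 September 2031 is a Monday, so Sundays fall on 7, 14, 21, 28; the last is September 28.
1 March 2032 is a Monday, so the first Monday is March 1.
March 27, 2032 is outside the daylight-saving period (28 September 2031 – 1 March 2032), so Solund District is on standard time, UTC+01:00.
04:32 Solund District − 1h = 03:32 UTC.
1 April 2032 is a Thursday, so the first Friday is April 2 and the fourth is April 23.
1 September 2032 is a Wednesday, so the first Sunday is September 5 and the third is September 19.
At the standard offset (UTC−10:00), 03:32 UTC − 10h = 17:32 Norua Territory standard time (rolling into the previous day, 26 March 2032).
The standard-time date in Norua Territory, March 26, 2032, does not fall between 23 April and 19 September, so daylight saving is not in effect and Norua Territory is at UTC−10:00.
03:32 UTC − 10h = 17:32 Norua Territory (rolling into the previous day, 26 March 2032).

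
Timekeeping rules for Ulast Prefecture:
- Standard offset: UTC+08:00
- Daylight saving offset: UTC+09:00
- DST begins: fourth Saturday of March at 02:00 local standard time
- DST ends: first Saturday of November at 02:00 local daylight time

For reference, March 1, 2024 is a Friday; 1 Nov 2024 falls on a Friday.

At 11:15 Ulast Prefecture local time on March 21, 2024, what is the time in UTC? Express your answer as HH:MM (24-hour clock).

1 March 2024 is a Friday, so the first Saturday is March 2 and the fourth is March 23.
1 November 2024 is a Friday, so the first Saturday is November 2.
Daylight saving runs 23 March – 2 November; March 21, 2024 is outside that window, so Ulast Prefecture is on standard time at UTC+08:00.
11:15 local − 8h = 03:15 UTC.

03:15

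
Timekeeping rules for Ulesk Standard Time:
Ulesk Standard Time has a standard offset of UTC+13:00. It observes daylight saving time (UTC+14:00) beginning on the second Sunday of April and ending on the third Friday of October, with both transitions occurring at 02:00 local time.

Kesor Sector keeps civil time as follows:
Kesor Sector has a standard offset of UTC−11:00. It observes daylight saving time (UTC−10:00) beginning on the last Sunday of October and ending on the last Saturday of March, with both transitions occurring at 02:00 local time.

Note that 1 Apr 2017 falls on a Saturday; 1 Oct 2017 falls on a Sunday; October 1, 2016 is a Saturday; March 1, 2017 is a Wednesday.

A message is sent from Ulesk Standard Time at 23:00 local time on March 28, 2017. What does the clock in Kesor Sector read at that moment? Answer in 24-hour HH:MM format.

23:00

1 April 2017 is a Saturday, so the first Sunday is April 2 and the second is April 9.
1 October 2017 is a Sunday, so the first Friday is October 6 and the third is October 20.
March 28, 2017 is outside the daylight-saving period (9 April – 20 October), so Ulesk Standard Time is on standard time, UTC+13:00.
23:00 Ulesk Standard Time − 13h = 10:00 UTC.
1 October 2016 is a Saturday, so Sundays fall on 2, 9, 16, 23, 30; the last is October 30.
1 March 2017 is a Wednesday, so Saturdays fall on 4, 11, 18, 25; the last is March 25.
At the standard offset (UTC−11:00), 10:00 UTC − 11h = 23:00 Kesor Sector standard time (rolling into the previous day, 27 March 2017).
Daylight saving runs 30 October 2016 – 25 March 2017; the standard-time date in Kesor Sector, March 27, 2017, is outside that window, so Kesor Sector is on standard time at UTC−11:00.
10:00 UTC − 11h = 23:00 Kesor Sector (rolling into the previous day, 27 March 2017).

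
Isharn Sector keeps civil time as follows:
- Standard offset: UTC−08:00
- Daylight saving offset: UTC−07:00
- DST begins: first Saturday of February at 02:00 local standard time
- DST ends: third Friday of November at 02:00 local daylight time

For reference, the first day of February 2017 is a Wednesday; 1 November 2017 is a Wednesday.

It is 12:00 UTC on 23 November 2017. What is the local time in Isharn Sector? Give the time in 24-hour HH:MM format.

04:00

1 February 2017 is a Wednesday, so the first Saturday is February 4.
1 November 2017 is a Wednesday, so the first Friday is November 3 and the third is November 17.
At the standard offset (UTC−08:00), 12:00 UTC − 8h = 04:00 Isharn Sector standard time.
The standard-time date in Isharn Sector, 23 November 2017, does not fall between 4 February and 17 November, so daylight saving is not in effect and Isharn Sector is at UTC−08:00.
12:00 UTC − 8h = 04:00 local.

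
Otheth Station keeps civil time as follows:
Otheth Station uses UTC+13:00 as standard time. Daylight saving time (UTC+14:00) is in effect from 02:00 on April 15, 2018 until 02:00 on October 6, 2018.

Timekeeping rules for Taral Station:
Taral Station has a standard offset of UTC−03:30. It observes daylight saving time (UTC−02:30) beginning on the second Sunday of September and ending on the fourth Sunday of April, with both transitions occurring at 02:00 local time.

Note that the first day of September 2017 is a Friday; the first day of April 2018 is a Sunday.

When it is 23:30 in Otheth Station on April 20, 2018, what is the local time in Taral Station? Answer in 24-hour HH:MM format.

Daylight saving runs 15 April – 6 October; April 20, 2018 is inside that window, so Otheth Station is at UTC+14:00.
23:30 Otheth Station − 14h = 09:30 UTC.
1 September 2017 is a Friday, so the first Sunday is September 3 and the second is September 10.
1 April 2018 is a Sunday, so the first Sunday is April 1 and the fourth is April 22.
At the standard offset (UTC−03:30), 09:30 UTC − 3h30m = 06:00 Taral Station standard time.
Daylight saving runs 10 September 2017 – 22 April 2018; the standard-time date in Taral Station, April 20, 2018, is inside that window, so Taral Station is at UTC−02:30.
09:30 UTC − 2h30m = 07:00 Taral Station.

07:00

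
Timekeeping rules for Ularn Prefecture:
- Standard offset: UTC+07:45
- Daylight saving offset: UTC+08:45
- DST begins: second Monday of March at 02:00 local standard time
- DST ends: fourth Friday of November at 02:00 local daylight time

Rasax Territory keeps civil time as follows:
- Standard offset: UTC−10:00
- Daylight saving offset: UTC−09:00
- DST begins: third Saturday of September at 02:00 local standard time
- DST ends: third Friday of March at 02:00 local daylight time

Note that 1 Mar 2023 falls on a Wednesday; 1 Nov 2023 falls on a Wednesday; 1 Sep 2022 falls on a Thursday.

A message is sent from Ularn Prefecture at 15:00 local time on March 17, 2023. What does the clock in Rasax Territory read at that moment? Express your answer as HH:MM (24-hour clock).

21:15

1 March 2023 is a Wednesday, so the first Monday is March 6 and the second is March 13.
1 November 2023 is a Wednesday, so the first Friday is November 3 and the fourth is November 24.
March 17, 2023 falls between 13 March and 24 November, so daylight saving is in effect and Ularn Prefecture is at UTC+08:45.
15:00 Ularn Prefecture − 8h45m = 06:15 UTC.
1 September 2022 is a Thursday, so the first Saturday is September 3 and the third is September 17.
1 March 2023 is a Wednesday, so the first Friday is March 3 and the third is March 17.
At the standard offset (UTC−10:00), 06:15 UTC − 10h = 20:15 Rasax Territory standard time (rolling into the previous day, 16 March 2023).
The standard-time date in Rasax Territory, March 16, 2023, lies within the daylight-saving period (17 September 2022 – 17 March 2023), so Rasax Territory is on daylight time, UTC−09:00.
06:15 UTC − 9h = 21:15 Rasax Territory (rolling into the previous day, 16 March 2023).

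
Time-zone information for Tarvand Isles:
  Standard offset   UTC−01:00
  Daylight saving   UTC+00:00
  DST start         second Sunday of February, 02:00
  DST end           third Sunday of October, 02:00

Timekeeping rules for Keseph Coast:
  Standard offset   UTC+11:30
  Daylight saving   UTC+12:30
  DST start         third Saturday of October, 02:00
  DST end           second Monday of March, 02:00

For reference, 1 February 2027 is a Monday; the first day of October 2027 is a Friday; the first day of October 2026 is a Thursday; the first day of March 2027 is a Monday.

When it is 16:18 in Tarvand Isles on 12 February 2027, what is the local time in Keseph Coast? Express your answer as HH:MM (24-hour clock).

1 February 2027 is a Monday, so the first Sunday is February 7 and the second is February 14.
1 October 2027 is a Friday, so the first Sunday is October 3 and the third is October 17.
12 February 2027 does not fall between 14 February and 17 October, so daylight saving is not in effect and Tarvand Isles is at UTC−01:00.
16:18 Tarvand Isles + 1h = 17:18 UTC.
1 October 2026 is a Thursday, so the first Saturday is October 3 and the third is October 17.
1 March 2027 is a Monday, so the first Monday is March 1 and the second is March 8.
At the standard offset (UTC+11:30), 17:18 UTC + 11h30m = 04:48 Keseph Coast standard time (rolling into the next day, 13 February 2027).
Daylight saving runs 17 October 2026 – 8 March 2027; the standard-time date in Keseph Coast, 13 February 2027, is inside that window, so Keseph Coast is at UTC+12:30.
17:18 UTC + 12h30m = 05:48 Keseph Coast (rolling into the next day, 13 February 2027).

05:48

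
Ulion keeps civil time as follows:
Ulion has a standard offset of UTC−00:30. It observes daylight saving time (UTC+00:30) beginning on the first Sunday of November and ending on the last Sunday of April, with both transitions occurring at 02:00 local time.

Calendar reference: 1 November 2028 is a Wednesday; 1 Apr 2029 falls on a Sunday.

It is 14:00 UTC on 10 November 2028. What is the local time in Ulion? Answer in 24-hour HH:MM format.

14:30

1 November 2028 is a Wednesday, so the first Sunday is November 5.
1 April 2029 is a Sunday, so Sundays fall on 1, 8, 15, 22, 29; the last is April 29.
At the standard offset (UTC−00:30), 14:00 UTC − 0h30m = 13:30 Ulion standard time.
Daylight saving runs 5 November 2028 – 29 April 2029; the standard-time date in Ulion, 10 November 2028, is inside that window, so Ulion is at UTC+00:30.
14:00 UTC + 0h30m = 14:30 local.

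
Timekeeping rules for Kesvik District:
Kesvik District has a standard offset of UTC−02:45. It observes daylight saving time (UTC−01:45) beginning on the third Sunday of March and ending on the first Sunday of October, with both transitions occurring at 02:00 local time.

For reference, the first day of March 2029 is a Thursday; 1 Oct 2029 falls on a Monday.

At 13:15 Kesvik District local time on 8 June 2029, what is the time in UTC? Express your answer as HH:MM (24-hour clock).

1 March 2029 is a Thursday, so the first Sunday is March 4 and the third is March 18.
1 October 2029 is a Monday, so the first Sunday is October 7.
8 June 2029 lies within the daylight-saving period (18 March – 7 October), so Kesvik District is on daylight time, UTC−01:45.
13:15 local + 1h45m = 15:00 UTC.

15:00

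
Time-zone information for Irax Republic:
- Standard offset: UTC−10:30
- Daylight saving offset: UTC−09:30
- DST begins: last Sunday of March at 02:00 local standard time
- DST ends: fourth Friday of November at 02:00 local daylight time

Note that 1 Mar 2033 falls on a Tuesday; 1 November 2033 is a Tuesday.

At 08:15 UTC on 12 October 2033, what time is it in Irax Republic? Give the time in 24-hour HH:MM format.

1 March 2033 is a Tuesday, so Sundays fall on 6, 13, 20, 27; the last is March 27.
1 November 2033 is a Tuesday, so the first Friday is November 4 and the fourth is November 25.
At the standard offset (UTC−10:30), 08:15 UTC − 10h30m = 21:45 Irax Republic standard time (rolling into the previous day, 11 October 2033).
The standard-time date in Irax Republic, 11 October 2033, lies within the daylight-saving period (27 March – 25 November), so Irax Republic is on daylight time, UTC−09:30.
08:15 UTC − 9h30m = 22:45 local (rolling into the previous day, 11 October 2033).

22:45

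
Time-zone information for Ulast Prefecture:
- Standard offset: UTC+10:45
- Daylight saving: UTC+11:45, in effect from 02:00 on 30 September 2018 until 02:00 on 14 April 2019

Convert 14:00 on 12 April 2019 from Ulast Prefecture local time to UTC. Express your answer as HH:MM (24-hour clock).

02:15

12 April 2019 lies within the daylight-saving period (30 September 2018 – 14 April 2019), so Ulast Prefecture is on daylight time, UTC+11:45.
14:00 local − 11h45m = 02:15 UTC.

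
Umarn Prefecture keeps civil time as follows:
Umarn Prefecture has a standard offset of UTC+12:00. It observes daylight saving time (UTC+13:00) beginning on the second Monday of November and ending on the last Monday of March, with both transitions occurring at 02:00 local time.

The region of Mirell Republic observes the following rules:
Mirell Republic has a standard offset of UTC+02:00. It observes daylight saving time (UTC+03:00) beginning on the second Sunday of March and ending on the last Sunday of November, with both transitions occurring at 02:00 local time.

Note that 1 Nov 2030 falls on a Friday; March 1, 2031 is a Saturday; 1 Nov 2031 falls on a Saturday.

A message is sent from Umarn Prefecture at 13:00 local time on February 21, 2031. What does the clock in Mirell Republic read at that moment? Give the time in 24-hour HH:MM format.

1 November 2030 is a Friday, so the first Monday is November 4 and the second is November 11.
1 March 2031 is a Saturday, so Mondays fall on 3, 10, 17, 24, 31; the last is March 31.
Daylight saving runs 11 November 2030 – 31 March 2031; February 21, 2031 is inside that window, so Umarn Prefecture is at UTC+13:00.
13:00 Umarn Prefecture − 13h = 00:00 UTC.
1 March 2031 is a Saturday, so the first Sunday is March 2 and the second is March 9.
1 November 2031 is a Saturday, so Sundays fall on 2, 9, 16, 23, 30; the last is November 30.
At the standard offset (UTC+02:00), 00:00 UTC + 2h = 02:00 Mirell Republic standard time.
The standard-time date in Mirell Republic, February 21, 2031, does not fall between 9 March and 30 November, so daylight saving is not in effect and Mirell Republic is at UTC+02:00.
00:00 UTC + 2h = 02:00 Mirell Republic.

02:00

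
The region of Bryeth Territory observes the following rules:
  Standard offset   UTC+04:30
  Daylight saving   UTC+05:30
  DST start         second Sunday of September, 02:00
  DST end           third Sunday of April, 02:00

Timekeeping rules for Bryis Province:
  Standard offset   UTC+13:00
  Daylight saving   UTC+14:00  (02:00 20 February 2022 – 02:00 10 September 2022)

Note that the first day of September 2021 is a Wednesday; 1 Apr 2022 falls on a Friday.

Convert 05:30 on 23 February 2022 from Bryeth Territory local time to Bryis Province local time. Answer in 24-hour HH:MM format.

1 September 2021 is a Wednesday, so the first Sunday is September 5 and the second is September 12.
1 April 2022 is a Friday, so the first Sunday is April 3 and the third is April 17.
23 February 2022 falls between 12 September 2021 and 17 April 2022, so daylight saving is in effect and Bryeth Territory is at UTC+05:30.
05:30 Bryeth Territory − 5h30m = 00:00 UTC.
At the standard offset (UTC+13:00), 00:00 UTC + 13h = 13:00 Bryis Province standard time.
Daylight saving runs 20 February – 10 September; the standard-time date in Bryis Province, 23 February 2022, is inside that window, so Bryis Province is at UTC+14:00.
00:00 UTC + 14h = 14:00 Bryis Province.

14:00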